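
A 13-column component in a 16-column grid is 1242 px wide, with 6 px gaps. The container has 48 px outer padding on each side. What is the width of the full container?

13c + 12·6 = 1242 → 13c = 1170 → c = 90 px.
Adding margins, columns and gutters: 96 + 1440 + 90 = 1626 px.

1626 px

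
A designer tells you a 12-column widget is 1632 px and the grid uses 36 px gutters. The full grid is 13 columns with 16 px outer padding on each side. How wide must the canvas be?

12c + 11·36 = 1632 → 12c = 1236 → c = 103 px.
Canvas = 2·16 + 13·103 + 12·36 = 32 + 1339 + 432 = 1803 px.

1803 px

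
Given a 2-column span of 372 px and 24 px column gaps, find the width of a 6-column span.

1164 px

Subtracting 1 column gap of 24 leaves 348 for 2 columns, so c = 174 px.
Span of 6: 6·174 + 5·24 = 1044 + 120 = 1164 px.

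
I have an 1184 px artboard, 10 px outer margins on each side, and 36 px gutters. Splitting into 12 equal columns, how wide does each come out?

Subtract both margins: 1184 − 2·10 = 1164 px.
12 columns + 11 gutters: 12c + 11·36 = 1164.
12c = 1164 − 396 = 768, so c = 64 px.

64 px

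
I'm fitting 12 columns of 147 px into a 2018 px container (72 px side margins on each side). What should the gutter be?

10 px

Inside the margins: 2018 − 144 = 1874 px.
12 columns take 12·147 = 1764 px; remaining 110 splits into 11 gutters.
g = 110 / 11 = 10 px.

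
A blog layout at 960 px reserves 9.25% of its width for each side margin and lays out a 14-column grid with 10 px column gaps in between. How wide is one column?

Each margin = 9.25% of 960 = 88.8 px; content = 960 − 2·88.8 = 782.4 px.
14 columns + 13 column gaps: 14c + 13·10 = 782.4.
14c = 782.4 − 130 = 652.4, so c = 46.6 px.

46.6 px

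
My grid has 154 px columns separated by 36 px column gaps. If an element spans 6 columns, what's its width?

6-column span = 6·154 + 5·36 = 1104 px.

1104 px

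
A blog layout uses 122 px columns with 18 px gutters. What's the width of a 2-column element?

262 px

2-column span = 2·122 + 1·18 = 262 px.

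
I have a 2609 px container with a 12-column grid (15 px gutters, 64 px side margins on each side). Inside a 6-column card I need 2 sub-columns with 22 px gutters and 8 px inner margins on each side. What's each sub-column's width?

597.5 px

Take off 128 px of margins, leaving 2481 px.
Subtracting 11 gutters of 15 leaves 2316 for 12 columns, so c = 193 px.
Span of 6: 6·193 + 5·15 = 1158 + 75 = 1233 px.
Inner content = 1233 − 2·8 = 1217 px.
Subtracting 1 gutter of 22 leaves 1195 for 2 columns, so d = 597.5 px.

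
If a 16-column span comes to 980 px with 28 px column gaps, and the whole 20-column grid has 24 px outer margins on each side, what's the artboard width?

1280 px

16c + 15·28 = 980 → 16c = 560 → c = 35 px.
Artboard = 2·24 + 20·35 + 19·28 = 48 + 700 + 532 = 1280 px.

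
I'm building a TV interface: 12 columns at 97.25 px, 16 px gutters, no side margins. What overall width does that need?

Canvas = 12·97.25 + 11·16 = 1167 + 176 = 1343 px.

1343 px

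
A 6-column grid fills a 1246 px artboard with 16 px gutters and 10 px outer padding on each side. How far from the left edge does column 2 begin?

217 px

Subtract both margins: 1246 − 2·10 = 1226 px.
6c + 5·16 = 1226 → 6c = 1146 → c = 191 px.
Column 2 starts at margin + 1·(column + gutter) = 10 + 1·207 = 217 px.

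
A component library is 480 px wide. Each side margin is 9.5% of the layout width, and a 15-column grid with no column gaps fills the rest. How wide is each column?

25.92 px

Margins: 9.5% × 480 = 45.6 px each, so content = 480 − 91.2 = 388.8 px.
388.8 / 15 = 25.92 px per column.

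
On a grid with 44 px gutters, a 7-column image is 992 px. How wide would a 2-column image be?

252 px

7 columns + 6 gutters: 7c + 6·44 = 992.
7c = 992 − 264 = 728, so c = 104 px.
2 columns plus 1 gutter: 208 + 44 = 252 px.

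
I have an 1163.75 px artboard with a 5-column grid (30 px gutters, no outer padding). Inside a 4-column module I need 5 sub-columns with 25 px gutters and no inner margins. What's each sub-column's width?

165 px

1163.75 − 4·30 = 1043.75; ÷5 gives c = 208.75 px.
Span of 4: 4·208.75 + 3·30 = 835 + 90 = 925 px.
925 − 4·25 = 825; ÷5 gives d = 165 px.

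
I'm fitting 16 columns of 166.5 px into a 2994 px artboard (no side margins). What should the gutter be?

22 px

Columns use 2664 px, leaving 330 px across 15 gutters = 22 px each.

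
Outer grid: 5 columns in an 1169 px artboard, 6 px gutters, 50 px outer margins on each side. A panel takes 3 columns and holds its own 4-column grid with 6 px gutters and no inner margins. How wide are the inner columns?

Subtract both margins: 1169 − 2·50 = 1069 px.
5c + 4·6 = 1069 → 5c = 1045 → c = 209 px.
Span of 3: 3·209 + 2·6 = 627 + 12 = 639 px.
4d + 3·6 = 639 → 4d = 621 → d = 155.25 px.

155.25 px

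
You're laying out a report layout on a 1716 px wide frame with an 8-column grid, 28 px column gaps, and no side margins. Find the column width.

190 px

Subtracting 7 column gaps of 28 leaves 1520 for 8 columns, so c = 190 px.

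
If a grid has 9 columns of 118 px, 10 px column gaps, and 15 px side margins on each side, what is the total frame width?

Total width: 2·15 + 9·118 + 8·10 = 1172 px.

1172 px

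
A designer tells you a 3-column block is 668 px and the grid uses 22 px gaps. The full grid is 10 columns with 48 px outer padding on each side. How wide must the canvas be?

2374 px

668 − 2·22 = 624; ÷3 gives c = 208 px.
Adding margins, columns and gutters: 96 + 2080 + 198 = 2374 px.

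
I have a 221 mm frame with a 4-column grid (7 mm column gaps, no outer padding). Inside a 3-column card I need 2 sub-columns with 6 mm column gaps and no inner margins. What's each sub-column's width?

Subtracting 3 column gaps of 7 leaves 200 for 4 columns, so c = 50 mm.
3-column span = 3·50 + 2·7 = 164 mm.
Subtracting 1 column gap of 6 leaves 158 for 2 columns, so d = 79 mm.

79 mm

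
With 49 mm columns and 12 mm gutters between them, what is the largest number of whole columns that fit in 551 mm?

9 columns

9 columns: 9·49 + 8·12 = 537 mm ≤ 551.
10 columns: 598 mm > 551. So 9.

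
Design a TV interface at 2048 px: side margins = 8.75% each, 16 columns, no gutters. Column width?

Margins: 8.75% × 2048 = 179.2 px each, so content = 2048 − 358.4 = 1689.6 px.
With no gutters, each column is 1689.6/16 = 105.6 px.

105.6 px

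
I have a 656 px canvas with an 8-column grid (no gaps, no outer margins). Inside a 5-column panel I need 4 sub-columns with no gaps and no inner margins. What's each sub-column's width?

102.5 px

8c = 656 → c = 82 px.
5-column span = 5·82 = 410 px.
410 / 4 = 102.5 px per column.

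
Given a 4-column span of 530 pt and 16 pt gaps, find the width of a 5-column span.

666.5 pt

4c + 3·16 = 530 → 4c = 482 → c = 120.5 pt.
5-column span = 5·120.5 + 4·16 = 666.5 pt.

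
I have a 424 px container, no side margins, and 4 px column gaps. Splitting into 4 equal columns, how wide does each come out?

103 px

4c + 3·4 = 424 → 4c = 412 → c = 103 px.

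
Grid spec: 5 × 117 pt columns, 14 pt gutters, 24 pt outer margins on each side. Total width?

Layout = 2·24 + 5·117 + 4·14 = 48 + 585 + 56 = 689 pt.

689 pt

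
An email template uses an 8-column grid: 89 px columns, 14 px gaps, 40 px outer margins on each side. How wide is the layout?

890 px

Adding margins, columns and gutters: 80 + 712 + 98 = 890 px.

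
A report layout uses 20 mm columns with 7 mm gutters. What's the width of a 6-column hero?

Span of 6: 6·20 + 5·7 = 120 + 35 = 155 mm.

155 mm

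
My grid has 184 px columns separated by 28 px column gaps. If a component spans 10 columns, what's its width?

Span of 10: 10·184 + 9·28 = 1840 + 252 = 2092 px.

2092 px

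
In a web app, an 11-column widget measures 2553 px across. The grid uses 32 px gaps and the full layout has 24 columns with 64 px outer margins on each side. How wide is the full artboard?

5736 px

11 columns + 10 gaps: 11c + 10·32 = 2553.
11c = 2553 − 320 = 2233, so c = 203 px.
Adding margins, columns and gutters: 128 + 4872 + 736 = 5736 px.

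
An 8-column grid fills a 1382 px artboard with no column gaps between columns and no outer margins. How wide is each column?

With no column gaps, each column is 1382/8 = 172.75 px.

172.75 px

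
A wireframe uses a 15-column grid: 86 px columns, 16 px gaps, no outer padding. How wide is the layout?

Summing: 1290 + 224 = 1514 px.

1514 px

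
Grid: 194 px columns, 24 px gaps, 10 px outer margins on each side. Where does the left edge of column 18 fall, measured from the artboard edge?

3716 px

Each column+gutter stride is 218 px; 17 of them past the 10 px margin is 10 + 3706 = 3716 px.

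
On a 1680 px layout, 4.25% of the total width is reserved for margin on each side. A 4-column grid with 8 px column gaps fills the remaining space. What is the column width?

378.3 px

1680 × (1 − 2·4.25%) = 1680 × 91.5% = 1537.2 px for the columns.
Subtracting 3 column gaps of 8 leaves 1513.2 for 4 columns, so c = 378.3 px.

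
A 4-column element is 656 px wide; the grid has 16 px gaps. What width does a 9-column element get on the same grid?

1496 px

4 columns + 3 gaps: 4c + 3·16 = 656.
4c = 656 − 48 = 608, so c = 152 px.
Span of 9: 9·152 + 8·16 = 1368 + 128 = 1496 px.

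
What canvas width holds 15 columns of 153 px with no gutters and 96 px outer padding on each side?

2487 px

Total width: 2·96 + 15·153 = 2487 px.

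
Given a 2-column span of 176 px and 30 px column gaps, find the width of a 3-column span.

2c + 1·30 = 176 → 2c = 146 → c = 73 px.
3-column span = 3·73 + 2·30 = 279 px.

279 px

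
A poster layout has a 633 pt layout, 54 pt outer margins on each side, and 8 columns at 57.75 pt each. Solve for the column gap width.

9 pt

Take off 108 pt of margins, leaving 525 pt.
8·57.75 + 7g = 525 → 7g = 63 → g = 9 pt.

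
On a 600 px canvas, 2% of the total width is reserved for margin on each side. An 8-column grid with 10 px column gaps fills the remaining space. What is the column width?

63.25 px

Each margin = 2% of 600 = 12 px; content = 600 − 2·12 = 576 px.
576 − 7·10 = 506; ÷8 gives c = 63.25 px.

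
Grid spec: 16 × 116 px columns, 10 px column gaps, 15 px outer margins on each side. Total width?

Total width: 2·15 + 16·116 + 15·10 = 2036 px.

2036 px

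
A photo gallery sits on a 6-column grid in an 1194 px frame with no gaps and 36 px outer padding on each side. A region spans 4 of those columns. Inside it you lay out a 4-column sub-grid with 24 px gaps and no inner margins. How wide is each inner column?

Inside the margins: 1194 − 72 = 1122 px.
With no gaps, each column is 1122/6 = 187 px.
With no gaps, 4 columns span 4·187 = 748 px.
748 − 3·24 = 676; ÷4 gives d = 169 px.

169 px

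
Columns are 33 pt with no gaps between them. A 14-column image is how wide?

With no gaps, 14 columns span 14·33 = 462 pt.

462 pt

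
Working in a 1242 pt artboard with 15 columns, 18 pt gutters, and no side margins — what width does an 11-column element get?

906 pt

15 columns + 14 gutters: 15c + 14·18 = 1242.
15c = 1242 − 252 = 990, so c = 66 pt.
11 columns plus 10 gutters: 726 + 180 = 906 pt.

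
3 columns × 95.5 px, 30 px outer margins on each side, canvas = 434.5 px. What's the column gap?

44 px

Take off 60 px of margins, leaving 374.5 px.
3·95.5 + 2g = 374.5 → 2g = 88 → g = 44 px.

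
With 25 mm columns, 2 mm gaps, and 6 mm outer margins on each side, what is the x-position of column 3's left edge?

Before column 3: the margin + 2 columns + 2 gaps.
Offset = 6 + 2·(25 + 2) = 6 + 54 = 60 mm.

60 mm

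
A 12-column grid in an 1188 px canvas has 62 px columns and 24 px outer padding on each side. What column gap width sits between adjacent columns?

36 px

Take off 48 px of margins, leaving 1140 px.
Columns use 744 px, leaving 396 px across 11 column gaps = 36 px each.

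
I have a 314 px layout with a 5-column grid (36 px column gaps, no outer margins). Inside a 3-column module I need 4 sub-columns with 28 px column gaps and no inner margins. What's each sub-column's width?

22.5 px

Subtracting 4 column gaps of 36 leaves 170 for 5 columns, so c = 34 px.
3 columns plus 2 column gaps: 102 + 72 = 174 px.
4 columns + 3 column gaps: 4d + 3·28 = 174.
4d = 174 − 84 = 90, so d = 22.5 px.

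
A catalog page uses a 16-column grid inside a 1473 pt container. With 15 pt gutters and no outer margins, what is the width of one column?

78 pt

Subtracting 15 gutters of 15 leaves 1248 for 16 columns, so c = 78 pt.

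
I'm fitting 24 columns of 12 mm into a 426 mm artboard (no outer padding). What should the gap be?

Columns use 288 mm, leaving 138 mm across 23 gaps = 6 mm each.

6 mm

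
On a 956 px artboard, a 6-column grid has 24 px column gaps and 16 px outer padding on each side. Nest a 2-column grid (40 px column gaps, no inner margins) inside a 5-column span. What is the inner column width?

Inside the margins: 956 − 32 = 924 px.
6c + 5·24 = 924 → 6c = 804 → c = 134 px.
Span of 5: 5·134 + 4·24 = 670 + 96 = 766 px.
2d + 1·40 = 766 → 2d = 726 → d = 363 px.

363 px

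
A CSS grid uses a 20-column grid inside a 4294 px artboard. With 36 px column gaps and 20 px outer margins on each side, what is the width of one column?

178.5 px

Inside the margins: 4294 − 40 = 4254 px.
Subtracting 19 column gaps of 36 leaves 3570 for 20 columns, so c = 178.5 px.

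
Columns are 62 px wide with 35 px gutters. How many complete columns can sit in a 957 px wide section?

Each extra column adds 62 + 35 = 97 px.
(957 + 35) / 97 = 10.23, so 10 columns fit.

10 columns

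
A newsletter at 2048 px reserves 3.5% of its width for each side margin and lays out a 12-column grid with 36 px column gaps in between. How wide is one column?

125.72 px

Margins: 3.5% × 2048 = 71.68 px each, so content = 2048 − 143.36 = 1904.64 px.
12 columns + 11 column gaps: 12c + 11·36 = 1904.64.
12c = 1904.64 − 396 = 1508.64, so c = 125.72 px.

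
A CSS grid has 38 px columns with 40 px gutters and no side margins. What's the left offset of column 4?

No margin, so column 4 starts at 3·(column + gutter) = 3·78 = 234 px.

234 px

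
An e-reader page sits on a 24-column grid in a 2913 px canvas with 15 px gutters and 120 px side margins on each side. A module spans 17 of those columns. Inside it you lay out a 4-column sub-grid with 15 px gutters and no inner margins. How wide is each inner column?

461 px

Subtract both margins: 2913 − 2·120 = 2673 px.
24 columns + 23 gutters: 24c + 23·15 = 2673.
24c = 2673 − 345 = 2328, so c = 97 px.
17-column span = 17·97 + 16·15 = 1889 px.
Subtracting 3 gutters of 15 leaves 1844 for 4 columns, so d = 461 px.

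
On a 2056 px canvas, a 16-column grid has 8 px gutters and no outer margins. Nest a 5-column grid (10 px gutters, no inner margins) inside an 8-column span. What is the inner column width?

196.8 px

Subtracting 15 gutters of 8 leaves 1936 for 16 columns, so c = 121 px.
8 columns plus 7 gutters: 968 + 56 = 1024 px.
5d + 4·10 = 1024 → 5d = 984 → d = 196.8 px.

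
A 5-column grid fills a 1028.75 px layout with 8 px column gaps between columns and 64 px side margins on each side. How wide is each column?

Subtract both margins: 1028.75 − 2·64 = 900.75 px.
900.75 − 4·8 = 868.75; ÷5 gives c = 173.75 px.

173.75 px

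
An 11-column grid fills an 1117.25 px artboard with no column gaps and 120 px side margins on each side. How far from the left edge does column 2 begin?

199.75 px

Subtract both margins: 1117.25 − 2·120 = 877.25 px.
11c = 877.25 → c = 79.75 px.
Each column+gutter stride is 79.75 px; 1 of them past the 120 px margin is 120 + 79.75 = 199.75 px.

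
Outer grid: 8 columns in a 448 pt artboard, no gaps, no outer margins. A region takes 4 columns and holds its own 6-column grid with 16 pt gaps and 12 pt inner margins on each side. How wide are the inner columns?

448 / 8 = 56 pt per column.
With no gaps, 4 columns span 4·56 = 224 pt.
Inner content = 224 − 2·12 = 200 pt.
6d + 5·16 = 200 → 6d = 120 → d = 20 pt.

20 pt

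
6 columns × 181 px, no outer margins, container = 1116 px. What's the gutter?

6 px

Columns use 1086 px, leaving 30 px across 5 gutters = 6 px each.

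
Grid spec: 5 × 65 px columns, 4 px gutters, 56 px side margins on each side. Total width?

453 px

Artboard = 2·56 + 5·65 + 4·4 = 112 + 325 + 16 = 453 px.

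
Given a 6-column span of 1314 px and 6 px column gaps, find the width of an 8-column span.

1754 px

6c + 5·6 = 1314 → 6c = 1284 → c = 214 px.
Span of 8: 8·214 + 7·6 = 1712 + 42 = 1754 px.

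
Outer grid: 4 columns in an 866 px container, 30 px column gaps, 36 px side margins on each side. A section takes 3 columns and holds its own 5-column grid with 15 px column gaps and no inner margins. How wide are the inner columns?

Subtract both margins: 866 − 2·36 = 794 px.
4 columns + 3 column gaps: 4c + 3·30 = 794.
4c = 794 − 90 = 704, so c = 176 px.
3-column span = 3·176 + 2·30 = 588 px.
Subtracting 4 column gaps of 15 leaves 528 for 5 columns, so d = 105.6 px.

105.6 px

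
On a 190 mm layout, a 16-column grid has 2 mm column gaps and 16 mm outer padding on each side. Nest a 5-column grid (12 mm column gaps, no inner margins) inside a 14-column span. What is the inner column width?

Subtract both margins: 190 − 2·16 = 158 mm.
16 columns + 15 column gaps: 16c + 15·2 = 158.
16c = 158 − 30 = 128, so c = 8 mm.
Span of 14: 14·8 + 13·2 = 112 + 26 = 138 mm.
5 columns + 4 column gaps: 5d + 4·12 = 138.
5d = 138 − 48 = 90, so d = 18 mm.

18 mm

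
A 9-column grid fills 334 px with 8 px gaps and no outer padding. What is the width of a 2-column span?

68 px

Subtracting 8 gaps of 8 leaves 270 for 9 columns, so c = 30 px.
2 columns plus 1 gap: 60 + 8 = 68 px.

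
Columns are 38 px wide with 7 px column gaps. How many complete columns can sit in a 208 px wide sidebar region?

4 columns

k columns need k·38 + (k−1)·7 = k·45 − 7.
k·45 − 7 ≤ 208 → k ≤ 215 / 45 ≈ 4.78, so k = 4.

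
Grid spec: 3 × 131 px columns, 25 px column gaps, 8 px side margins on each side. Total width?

459 px

Adding margins, columns and gutters: 16 + 393 + 50 = 459 px.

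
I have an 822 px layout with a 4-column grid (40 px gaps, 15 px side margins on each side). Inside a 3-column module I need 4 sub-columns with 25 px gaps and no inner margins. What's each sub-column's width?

Outer content = 822 − 2·15 = 792 px.
792 − 3·40 = 672; ÷4 gives c = 168 px.
Span of 3: 3·168 + 2·40 = 504 + 80 = 584 px.
4 columns + 3 gaps: 4d + 3·25 = 584.
4d = 584 − 75 = 509, so d = 127.25 px.

127.25 px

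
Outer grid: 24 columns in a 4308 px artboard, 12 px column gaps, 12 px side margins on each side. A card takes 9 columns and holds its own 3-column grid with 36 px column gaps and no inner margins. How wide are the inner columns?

Inside the margins: 4308 − 24 = 4284 px.
24 columns + 23 column gaps: 24c + 23·12 = 4284.
24c = 4284 − 276 = 4008, so c = 167 px.
9 columns plus 8 column gaps: 1503 + 96 = 1599 px.
3 columns + 2 column gaps: 3d + 2·36 = 1599.
3d = 1599 − 72 = 1527, so d = 509 px.

509 px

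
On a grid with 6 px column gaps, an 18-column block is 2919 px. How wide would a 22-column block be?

3569 px

2919 − 17·6 = 2817; ÷18 gives c = 156.5 px.
Span of 22: 22·156.5 + 21·6 = 3443 + 126 = 3569 px.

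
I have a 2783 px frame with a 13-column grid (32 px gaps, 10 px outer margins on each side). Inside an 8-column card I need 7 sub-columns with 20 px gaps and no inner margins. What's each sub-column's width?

Outer content = 2783 − 2·10 = 2763 px.
2763 − 12·32 = 2379; ÷13 gives c = 183 px.
8 columns plus 7 gaps: 1464 + 224 = 1688 px.
Subtracting 6 gaps of 20 leaves 1568 for 7 columns, so d = 224 px.

224 px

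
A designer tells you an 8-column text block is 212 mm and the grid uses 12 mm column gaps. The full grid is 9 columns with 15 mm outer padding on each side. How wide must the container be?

270 mm

8 columns + 7 column gaps: 8c + 7·12 = 212.
8c = 212 − 84 = 128, so c = 16 mm.
Total width: 2·15 + 9·16 + 8·12 = 270 mm.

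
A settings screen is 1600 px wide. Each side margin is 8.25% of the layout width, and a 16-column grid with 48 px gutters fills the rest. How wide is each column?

Margins: 8.25% × 1600 = 132 px each, so content = 1600 − 264 = 1336 px.
16 columns + 15 gutters: 16c + 15·48 = 1336.
16c = 1336 − 720 = 616, so c = 38.5 px.

38.5 px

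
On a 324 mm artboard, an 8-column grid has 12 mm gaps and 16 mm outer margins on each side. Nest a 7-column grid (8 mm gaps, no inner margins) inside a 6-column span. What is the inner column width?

Outer content = 324 − 2·16 = 292 mm.
8c + 7·12 = 292 → 8c = 208 → c = 26 mm.
6-column span = 6·26 + 5·12 = 216 mm.
7 columns + 6 gaps: 7d + 6·8 = 216.
7d = 216 − 48 = 168, so d = 24 mm.

24 mm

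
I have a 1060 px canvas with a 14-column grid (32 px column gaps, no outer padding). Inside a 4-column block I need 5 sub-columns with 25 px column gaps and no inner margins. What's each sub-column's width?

36 px

1060 − 13·32 = 644; ÷14 gives c = 46 px.
4 columns plus 3 column gaps: 184 + 96 = 280 px.
280 − 4·25 = 180; ÷5 gives d = 36 px.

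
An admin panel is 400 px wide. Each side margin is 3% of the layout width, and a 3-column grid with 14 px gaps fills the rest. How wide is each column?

400 × (1 − 2·3%) = 400 × 94% = 376 px for the columns.
3 columns + 2 gaps: 3c + 2·14 = 376.
3c = 376 − 28 = 348, so c = 116 px.

116 px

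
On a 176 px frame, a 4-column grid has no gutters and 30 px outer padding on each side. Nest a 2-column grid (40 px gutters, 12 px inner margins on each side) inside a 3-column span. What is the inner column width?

Take off 60 px of margins, leaving 116 px.
116 / 4 = 29 px per column.
With no gutters, 3 columns span 3·29 = 87 px.
Inner content = 87 − 2·12 = 63 px.
2d + 1·40 = 63 → 2d = 23 → d = 11.5 px.

11.5 px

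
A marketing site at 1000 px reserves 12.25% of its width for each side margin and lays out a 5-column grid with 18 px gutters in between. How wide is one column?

Margins: 12.25% × 1000 = 122.5 px each, so content = 1000 − 245 = 755 px.
755 − 4·18 = 683; ÷5 gives c = 136.6 px.

136.6 px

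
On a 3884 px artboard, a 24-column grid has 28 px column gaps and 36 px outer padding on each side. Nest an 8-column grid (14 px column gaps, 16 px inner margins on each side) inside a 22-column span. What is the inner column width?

Take off 72 px of margins, leaving 3812 px.
24 columns + 23 column gaps: 24c + 23·28 = 3812.
24c = 3812 − 644 = 3168, so c = 132 px.
22 columns plus 21 column gaps: 2904 + 588 = 3492 px.
Inner content = 3492 − 2·16 = 3460 px.
8d + 7·14 = 3460 → 8d = 3362 → d = 420.25 px.

420.25 px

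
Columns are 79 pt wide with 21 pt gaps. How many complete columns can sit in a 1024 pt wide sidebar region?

10 columns

k columns need k·79 + (k−1)·21 = k·100 − 21.
k·100 − 21 ≤ 1024 → k ≤ 1045 / 100 ≈ 10.45, so k = 10.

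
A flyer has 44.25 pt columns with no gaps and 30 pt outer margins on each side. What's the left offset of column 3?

Each column+gutter stride is 44.25 pt; 2 of them past the 30 pt margin is 30 + 88.5 = 118.5 pt.

118.5 pt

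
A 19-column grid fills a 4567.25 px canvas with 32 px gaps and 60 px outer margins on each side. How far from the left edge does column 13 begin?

Take off 120 px of margins, leaving 4447.25 px.
4447.25 − 18·32 = 3871.25; ÷19 gives c = 203.75 px.
Each column+gutter stride is 235.75 px; 12 of them past the 60 px margin is 60 + 2829 = 2889 px.

2889 px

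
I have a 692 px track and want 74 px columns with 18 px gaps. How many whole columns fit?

7 columns: 7·74 + 6·18 = 626 px ≤ 692.
8 columns: 718 px > 692. So 7.

7 columns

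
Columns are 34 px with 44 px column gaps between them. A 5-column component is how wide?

346 px

5-column span = 5·34 + 4·44 = 346 px.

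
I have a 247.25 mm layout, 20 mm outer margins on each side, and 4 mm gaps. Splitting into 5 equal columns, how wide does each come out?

38.25 mm

Take off 40 mm of margins, leaving 207.25 mm.
5c + 4·4 = 207.25 → 5c = 191.25 → c = 38.25 mm.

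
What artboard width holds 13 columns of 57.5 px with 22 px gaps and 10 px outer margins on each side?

1031.5 px

Artboard = 2·10 + 13·57.5 + 12·22 = 20 + 747.5 + 264 = 1031.5 px.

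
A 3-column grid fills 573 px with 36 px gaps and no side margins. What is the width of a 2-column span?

370 px

3c + 2·36 = 573 → 3c = 501 → c = 167 px.
2-column span = 2·167 + 1·36 = 370 px.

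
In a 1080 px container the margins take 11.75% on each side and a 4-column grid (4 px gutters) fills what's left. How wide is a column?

Margins: 11.75% × 1080 = 126.9 px each, so content = 1080 − 253.8 = 826.2 px.
Subtracting 3 gutters of 4 leaves 814.2 for 4 columns, so c = 203.55 px.

203.55 px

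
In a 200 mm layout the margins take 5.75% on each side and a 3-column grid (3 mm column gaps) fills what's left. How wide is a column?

Margins: 5.75% × 200 = 11.5 mm each, so content = 200 − 23 = 177 mm.
177 − 2·3 = 171; ÷3 gives c = 57 mm.

57 mm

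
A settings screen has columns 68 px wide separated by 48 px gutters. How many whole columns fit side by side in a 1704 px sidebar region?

15 columns

15 columns: 15·68 + 14·48 = 1692 px ≤ 1704.
16 columns: 1808 px > 1704. So 15.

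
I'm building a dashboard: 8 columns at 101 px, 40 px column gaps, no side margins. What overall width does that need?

Total width: 8·101 + 7·40 = 1088 px.

1088 px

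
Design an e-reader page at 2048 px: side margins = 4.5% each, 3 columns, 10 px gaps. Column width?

Margins: 4.5% × 2048 = 92.16 px each, so content = 2048 − 184.32 = 1863.68 px.
1863.68 − 2·10 = 1843.68; ÷3 gives c = 614.56 px.

614.56 px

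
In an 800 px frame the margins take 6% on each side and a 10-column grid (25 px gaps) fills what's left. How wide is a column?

800 × (1 − 2·6%) = 800 × 88% = 704 px for the columns.
10c + 9·25 = 704 → 10c = 479 → c = 47.9 px.

47.9 px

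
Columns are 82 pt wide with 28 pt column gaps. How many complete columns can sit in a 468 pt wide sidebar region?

k columns need k·82 + (k−1)·28 = k·110 − 28.
k·110 − 28 ≤ 468 → k ≤ 496 / 110 ≈ 4.51, so k = 4.

4 columns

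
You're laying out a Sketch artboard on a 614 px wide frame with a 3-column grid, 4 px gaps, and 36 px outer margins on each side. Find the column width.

Inside the margins: 614 − 72 = 542 px.
542 − 2·4 = 534; ÷3 gives c = 178 px.

178 px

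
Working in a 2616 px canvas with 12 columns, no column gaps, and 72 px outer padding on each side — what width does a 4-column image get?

Content width = 2616 − 2·72 = 2472 px.
With no column gaps, each column is 2472/12 = 206 px.
With no column gaps, 4 columns span 4·206 = 824 px.

824 px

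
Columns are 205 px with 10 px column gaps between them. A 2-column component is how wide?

420 px

2 columns plus 1 column gap: 410 + 10 = 420 px.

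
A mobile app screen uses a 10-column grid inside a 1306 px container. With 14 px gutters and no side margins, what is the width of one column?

Subtracting 9 gutters of 14 leaves 1180 for 10 columns, so c = 118 px.

118 px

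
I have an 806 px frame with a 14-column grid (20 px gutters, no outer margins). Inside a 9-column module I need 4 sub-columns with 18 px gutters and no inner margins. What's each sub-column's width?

Subtracting 13 gutters of 20 leaves 546 for 14 columns, so c = 39 px.
9-column span = 9·39 + 8·20 = 511 px.
4 columns + 3 gutters: 4d + 3·18 = 511.
4d = 511 − 54 = 457, so d = 114.25 px.

114.25 px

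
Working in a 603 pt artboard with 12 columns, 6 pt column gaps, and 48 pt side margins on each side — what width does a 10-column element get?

Content width = 603 − 2·48 = 507 pt.
12 columns + 11 column gaps: 12c + 11·6 = 507.
12c = 507 − 66 = 441, so c = 36.75 pt.
10 columns plus 9 column gaps: 367.5 + 54 = 421.5 pt.

421.5 pt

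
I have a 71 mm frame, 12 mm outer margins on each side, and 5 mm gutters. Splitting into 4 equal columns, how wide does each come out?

8 mm

Take off 24 mm of margins, leaving 47 mm.
4 columns + 3 gutters: 4c + 3·5 = 47.
4c = 47 − 15 = 32, so c = 8 mm.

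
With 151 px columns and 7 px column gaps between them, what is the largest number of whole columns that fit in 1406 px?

8 columns: 8·151 + 7·7 = 1257 px ≤ 1406.
9 columns: 1415 px > 1406. So 8.

8 columns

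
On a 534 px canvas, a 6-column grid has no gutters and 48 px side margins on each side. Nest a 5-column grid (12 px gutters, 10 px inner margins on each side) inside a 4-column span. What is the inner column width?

44.8 px

Subtract both margins: 534 − 2·48 = 438 px.
6c = 438 → c = 73 px.
With no gutters, 4 columns span 4·73 = 292 px.
Inner content = 292 − 2·10 = 272 px.
272 − 4·12 = 224; ÷5 gives d = 44.8 px.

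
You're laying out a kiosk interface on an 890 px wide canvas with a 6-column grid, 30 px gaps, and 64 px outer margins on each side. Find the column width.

102 px

Inside the margins: 890 − 128 = 762 px.
762 − 5·30 = 612; ÷6 gives c = 102 px.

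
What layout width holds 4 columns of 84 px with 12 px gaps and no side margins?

372 px

Total width: 4·84 + 3·12 = 372 px.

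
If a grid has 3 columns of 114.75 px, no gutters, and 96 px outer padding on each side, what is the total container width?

Container = 2·96 + 3·114.75 = 192 + 344.25 = 536.25 px.

536.25 px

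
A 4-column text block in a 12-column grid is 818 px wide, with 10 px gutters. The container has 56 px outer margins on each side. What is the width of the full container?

2586 px

4c + 3·10 = 818 → 4c = 788 → c = 197 px.
Total width: 2·56 + 12·197 + 11·10 = 2586 px.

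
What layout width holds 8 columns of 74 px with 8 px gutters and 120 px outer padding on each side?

888 px

Total width: 2·120 + 8·74 + 7·8 = 888 px.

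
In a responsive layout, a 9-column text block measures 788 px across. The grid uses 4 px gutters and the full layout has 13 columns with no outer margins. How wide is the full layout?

1140 px

Subtracting 8 gutters of 4 leaves 756 for 9 columns, so c = 84 px.
Summing: 1092 + 48 = 1140 px.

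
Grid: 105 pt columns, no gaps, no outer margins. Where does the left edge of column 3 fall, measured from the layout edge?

210 pt

No margin, so column 3 starts at 2·(column + gutter) = 2·105 = 210 pt.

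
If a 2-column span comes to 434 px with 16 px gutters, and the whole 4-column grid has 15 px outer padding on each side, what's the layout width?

914 px

2 columns + 1 gutter: 2c + 1·16 = 434.
2c = 434 − 16 = 418, so c = 209 px.
Total width: 2·15 + 4·209 + 3·16 = 914 px.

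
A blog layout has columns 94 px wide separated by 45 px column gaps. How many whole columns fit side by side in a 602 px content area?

4 columns

k columns need k·94 + (k−1)·45 = k·139 − 45.
k·139 − 45 ≤ 602 → k ≤ 647 / 139 ≈ 4.65, so k = 4.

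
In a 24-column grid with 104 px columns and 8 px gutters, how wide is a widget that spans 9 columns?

9 columns plus 8 gutters: 936 + 64 = 1000 px.

1000 px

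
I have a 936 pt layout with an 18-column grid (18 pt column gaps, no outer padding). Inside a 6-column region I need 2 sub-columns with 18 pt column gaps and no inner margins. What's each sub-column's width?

936 − 17·18 = 630; ÷18 gives c = 35 pt.
Span of 6: 6·35 + 5·18 = 210 + 90 = 300 pt.
300 − 1·18 = 282; ÷2 gives d = 141 pt.

141 pt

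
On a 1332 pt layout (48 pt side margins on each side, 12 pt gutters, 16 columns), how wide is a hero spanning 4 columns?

Content width = 1332 − 2·48 = 1236 pt.
16c + 15·12 = 1236 → 16c = 1056 → c = 66 pt.
Span of 4: 4·66 + 3·12 = 264 + 36 = 300 pt.

300 pt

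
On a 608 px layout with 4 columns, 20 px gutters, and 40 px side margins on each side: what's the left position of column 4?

Take off 80 px of margins, leaving 528 px.
Subtracting 3 gutters of 20 leaves 468 for 4 columns, so c = 117 px.
Each column+gutter stride is 137 px; 3 of them past the 40 px margin is 40 + 411 = 451 px.

451 px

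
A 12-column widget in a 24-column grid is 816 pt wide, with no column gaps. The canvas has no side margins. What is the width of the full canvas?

816 / 12 = 68 pt per column.
Total width: 24·68 = 1632 pt.

1632 pt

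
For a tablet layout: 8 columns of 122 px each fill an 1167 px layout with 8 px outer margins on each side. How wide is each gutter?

25 px

Inside the margins: 1167 − 16 = 1151 px.
8 columns take 8·122 = 976 px; remaining 175 splits into 7 gutters.
g = 175 / 7 = 25 px.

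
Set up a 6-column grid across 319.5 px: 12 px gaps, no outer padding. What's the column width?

43.25 px

6 columns + 5 gaps: 6c + 5·12 = 319.5.
6c = 319.5 − 60 = 259.5, so c = 43.25 px.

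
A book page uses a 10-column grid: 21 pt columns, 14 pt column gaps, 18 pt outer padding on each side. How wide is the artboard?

Artboard = 2·18 + 10·21 + 9·14 = 36 + 210 + 126 = 372 pt.

372 pt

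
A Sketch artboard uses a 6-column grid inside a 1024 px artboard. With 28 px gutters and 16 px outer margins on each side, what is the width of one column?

142 px

Subtract both margins: 1024 − 2·16 = 992 px.
992 − 5·28 = 852; ÷6 gives c = 142 px.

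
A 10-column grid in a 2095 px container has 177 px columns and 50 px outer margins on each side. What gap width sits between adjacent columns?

25 px

Content width = 2095 − 2·50 = 1995 px.
Columns use 1770 px, leaving 225 px across 9 gaps = 25 px each.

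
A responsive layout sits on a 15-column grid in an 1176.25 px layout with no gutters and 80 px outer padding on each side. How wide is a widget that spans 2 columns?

135.5 px

Content width = 1176.25 − 2·80 = 1016.25 px.
15c = 1016.25 → c = 67.75 px.
2-column span = 2·67.75 = 135.5 px.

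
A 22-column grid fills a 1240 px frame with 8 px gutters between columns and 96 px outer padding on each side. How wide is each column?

40 px

Content width = 1240 − 2·96 = 1048 px.
22 columns + 21 gutters: 22c + 21·8 = 1048.
22c = 1048 − 168 = 880, so c = 40 px.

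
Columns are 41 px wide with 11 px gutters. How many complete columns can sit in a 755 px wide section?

14 columns: 14·41 + 13·11 = 717 px ≤ 755.
15 columns: 769 px > 755. So 14.

14 columns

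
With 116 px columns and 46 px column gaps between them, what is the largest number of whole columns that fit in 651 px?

k columns need k·116 + (k−1)·46 = k·162 − 46.
k·162 − 46 ≤ 651 → k ≤ 697 / 162 ≈ 4.30, so k = 4.

4 columns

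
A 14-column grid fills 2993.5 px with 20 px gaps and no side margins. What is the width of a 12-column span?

Subtracting 13 gaps of 20 leaves 2733.5 for 14 columns, so c = 195.25 px.
12 columns plus 11 gaps: 2343 + 220 = 2563 px.

2563 px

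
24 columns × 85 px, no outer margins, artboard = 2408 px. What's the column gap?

16 px

Columns use 2040 px, leaving 368 px across 23 column gaps = 16 px each.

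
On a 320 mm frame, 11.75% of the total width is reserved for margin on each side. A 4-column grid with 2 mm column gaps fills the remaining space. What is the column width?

59.7 mm

Each margin = 11.75% of 320 = 37.6 mm; content = 320 − 2·37.6 = 244.8 mm.
Subtracting 3 column gaps of 2 leaves 238.8 for 4 columns, so c = 59.7 mm.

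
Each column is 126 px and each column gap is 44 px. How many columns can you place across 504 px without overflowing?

k columns need k·126 + (k−1)·44 = k·170 − 44.
k·170 − 44 ≤ 504 → k ≤ 548 / 170 ≈ 3.22, so k = 3.

3 columns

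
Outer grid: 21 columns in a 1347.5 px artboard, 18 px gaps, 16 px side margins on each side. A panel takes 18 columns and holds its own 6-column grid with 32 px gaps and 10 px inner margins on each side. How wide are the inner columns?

Inside the margins: 1347.5 − 32 = 1315.5 px.
Subtracting 20 gaps of 18 leaves 955.5 for 21 columns, so c = 45.5 px.
18-column span = 18·45.5 + 17·18 = 1125 px.
Inner content = 1125 − 2·10 = 1105 px.
6 columns + 5 gaps: 6d + 5·32 = 1105.
6d = 1105 − 160 = 945, so d = 157.5 px.

157.5 px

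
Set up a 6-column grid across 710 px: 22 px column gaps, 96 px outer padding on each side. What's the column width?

Take off 192 px of margins, leaving 518 px.
6c + 5·22 = 518 → 6c = 408 → c = 68 px.

68 px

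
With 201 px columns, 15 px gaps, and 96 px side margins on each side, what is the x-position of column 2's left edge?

312 px

Column 2 starts at margin + 1·(column + gutter) = 96 + 1·216 = 312 px.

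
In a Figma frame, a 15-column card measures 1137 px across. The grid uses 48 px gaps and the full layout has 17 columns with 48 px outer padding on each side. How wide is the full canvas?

1137 − 14·48 = 465; ÷15 gives c = 31 px.
Total width: 2·48 + 17·31 + 16·48 = 1391 px.

1391 px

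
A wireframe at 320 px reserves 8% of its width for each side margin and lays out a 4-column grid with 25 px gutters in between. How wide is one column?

320 × (1 − 2·8%) = 320 × 84% = 268.8 px for the columns.
Subtracting 3 gutters of 25 leaves 193.8 for 4 columns, so c = 48.45 px.

48.45 px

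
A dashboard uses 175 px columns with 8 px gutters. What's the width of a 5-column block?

5 columns plus 4 gutters: 875 + 32 = 907 px.

907 px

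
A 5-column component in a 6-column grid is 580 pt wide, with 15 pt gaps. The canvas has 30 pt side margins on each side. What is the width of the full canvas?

759 pt

5 columns + 4 gaps: 5c + 4·15 = 580.
5c = 580 − 60 = 520, so c = 104 pt.
Adding margins, columns and gutters: 60 + 624 + 75 = 759 pt.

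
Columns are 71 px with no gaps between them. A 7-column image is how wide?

497 px

7-column span = 7·71 = 497 px.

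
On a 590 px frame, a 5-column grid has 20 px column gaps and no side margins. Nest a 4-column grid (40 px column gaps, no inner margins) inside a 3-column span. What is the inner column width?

5 columns + 4 column gaps: 5c + 4·20 = 590.
5c = 590 − 80 = 510, so c = 102 px.
3 columns plus 2 column gaps: 306 + 40 = 346 px.
346 − 3·40 = 226; ÷4 gives d = 56.5 px.

56.5 px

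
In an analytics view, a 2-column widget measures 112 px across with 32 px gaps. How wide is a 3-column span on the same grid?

2 columns + 1 gap: 2c + 1·32 = 112.
2c = 112 − 32 = 80, so c = 40 px.
3 columns plus 2 gaps: 120 + 64 = 184 px.

184 px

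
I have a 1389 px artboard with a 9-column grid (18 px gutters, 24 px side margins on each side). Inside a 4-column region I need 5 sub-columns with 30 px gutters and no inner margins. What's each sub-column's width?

93.2 px

Subtract both margins: 1389 − 2·24 = 1341 px.
1341 − 8·18 = 1197; ÷9 gives c = 133 px.
4 columns plus 3 gutters: 532 + 54 = 586 px.
Subtracting 4 gutters of 30 leaves 466 for 5 columns, so d = 93.2 px.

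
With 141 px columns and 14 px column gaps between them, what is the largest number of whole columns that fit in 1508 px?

Each extra column adds 141 + 14 = 155 px.
(1508 + 14) / 155 = 9.82, so 9 columns fit.

9 columns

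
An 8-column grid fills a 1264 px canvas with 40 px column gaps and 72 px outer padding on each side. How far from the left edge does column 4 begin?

Inside the margins: 1264 − 144 = 1120 px.
8 columns + 7 column gaps: 8c + 7·40 = 1120.
8c = 1120 − 280 = 840, so c = 105 px.
Each column+gutter stride is 145 px; 3 of them past the 72 px margin is 72 + 435 = 507 px.

507 px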